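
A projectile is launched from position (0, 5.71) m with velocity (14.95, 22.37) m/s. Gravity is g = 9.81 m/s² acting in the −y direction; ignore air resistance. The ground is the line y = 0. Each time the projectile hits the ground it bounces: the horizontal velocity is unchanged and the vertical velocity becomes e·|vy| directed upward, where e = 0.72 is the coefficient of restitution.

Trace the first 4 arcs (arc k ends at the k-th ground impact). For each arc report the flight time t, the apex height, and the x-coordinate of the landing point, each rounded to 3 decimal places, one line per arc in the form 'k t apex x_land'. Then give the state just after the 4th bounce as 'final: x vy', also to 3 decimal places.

1 4.803 31.215 71.805
2 3.633 16.182 126.114
3 2.616 8.389 165.216
4 1.883 4.349 193.370
final: 193.370 6.651

Arc 1: start y=5.710, vy=22.370 → t=4.803, apex=31.215, x_land=71.805, impact vy=-24.748
  bounce: vy ← 0.72·24.748 = 17.818
Arc 2: start y=0.000, vy=17.818 → t=3.633, apex=16.182, x_land=126.114, impact vy=-17.818
  bounce: vy ← 0.72·17.818 = 12.829
Arc 3: start y=0.000, vy=12.829 → t=2.616, apex=8.389, x_land=165.216, impact vy=-12.829
  bounce: vy ← 0.72·12.829 = 9.237
Arc 4: start y=0.000, vy=9.237 → t=1.883, apex=4.349, x_land=193.370, impact vy=-9.237
  bounce: vy ← 0.72·9.237 = 6.651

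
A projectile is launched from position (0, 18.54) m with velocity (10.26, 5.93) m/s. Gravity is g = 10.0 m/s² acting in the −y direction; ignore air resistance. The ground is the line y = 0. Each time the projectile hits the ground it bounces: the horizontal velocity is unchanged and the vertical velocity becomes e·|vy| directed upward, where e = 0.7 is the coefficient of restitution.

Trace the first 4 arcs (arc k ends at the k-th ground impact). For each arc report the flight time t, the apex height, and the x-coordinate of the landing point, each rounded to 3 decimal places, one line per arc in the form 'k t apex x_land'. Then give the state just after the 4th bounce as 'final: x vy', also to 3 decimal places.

Arc 1: start y=18.540, vy=5.930 → t=2.608, apex=20.298, x_land=26.757, impact vy=-20.149
  bounce: vy ← 0.7·20.149 = 14.104
Arc 2: start y=0.000, vy=14.104 → t=2.821, apex=9.946, x_land=55.698, impact vy=-14.104
  bounce: vy ← 0.7·14.104 = 9.873
Arc 3: start y=0.000, vy=9.873 → t=1.975, apex=4.874, x_land=75.957, impact vy=-9.873
  bounce: vy ← 0.7·9.873 = 6.911
Arc 4: start y=0.000, vy=6.911 → t=1.382, apex=2.388, x_land=90.138, impact vy=-6.911
  bounce: vy ← 0.7·6.911 = 4.838

1 2.608 20.298 26.757
2 2.821 9.946 55.698
3 1.975 4.874 75.957
4 1.382 2.388 90.138
final: 90.138 4.838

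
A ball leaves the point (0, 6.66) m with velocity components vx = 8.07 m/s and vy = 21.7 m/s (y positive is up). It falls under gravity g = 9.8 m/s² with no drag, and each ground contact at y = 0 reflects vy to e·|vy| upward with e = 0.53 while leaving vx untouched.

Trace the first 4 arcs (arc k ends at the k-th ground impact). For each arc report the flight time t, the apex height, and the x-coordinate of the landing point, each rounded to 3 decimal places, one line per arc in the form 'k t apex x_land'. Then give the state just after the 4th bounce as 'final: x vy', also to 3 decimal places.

1 4.717 30.685 38.064
2 2.653 8.619 59.470
3 1.406 2.421 70.816
4 0.745 0.680 76.829
final: 76.829 1.935

Arc 1: start y=6.660, vy=21.700 → t=4.717, apex=30.685, x_land=38.064, impact vy=-24.524
  bounce: vy ← 0.53·24.524 = 12.998
Arc 2: start y=0.000, vy=12.998 → t=2.653, apex=8.619, x_land=59.470, impact vy=-12.998
  bounce: vy ← 0.53·12.998 = 6.889
Arc 3: start y=0.000, vy=6.889 → t=1.406, apex=2.421, x_land=70.816, impact vy=-6.889
  bounce: vy ← 0.53·6.889 = 3.651
Arc 4: start y=0.000, vy=3.651 → t=0.745, apex=0.680, x_land=76.829, impact vy=-3.651
  bounce: vy ← 0.53·3.651 = 1.935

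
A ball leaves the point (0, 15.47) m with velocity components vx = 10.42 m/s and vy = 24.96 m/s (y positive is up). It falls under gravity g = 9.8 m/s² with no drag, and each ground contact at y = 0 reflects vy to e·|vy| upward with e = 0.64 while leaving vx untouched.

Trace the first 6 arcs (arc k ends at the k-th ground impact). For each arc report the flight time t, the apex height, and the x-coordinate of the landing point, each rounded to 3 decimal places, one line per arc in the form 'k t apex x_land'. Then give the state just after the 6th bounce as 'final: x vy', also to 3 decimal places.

Arc 1: start y=15.470, vy=24.960 → t=5.652, apex=47.256, x_land=58.898, impact vy=-30.434
  bounce: vy ← 0.64·30.434 = 19.478
Arc 2: start y=0.000, vy=19.478 → t=3.975, apex=19.356, x_land=100.318, impact vy=-19.478
  bounce: vy ← 0.64·19.478 = 12.466
Arc 3: start y=0.000, vy=12.466 → t=2.544, apex=7.928, x_land=126.827, impact vy=-12.466
  bounce: vy ← 0.64·12.466 = 7.978
Arc 4: start y=0.000, vy=7.978 → t=1.628, apex=3.247, x_land=143.792, impact vy=-7.978
  bounce: vy ← 0.64·7.978 = 5.106
Arc 5: start y=0.000, vy=5.106 → t=1.042, apex=1.330, x_land=154.650, impact vy=-5.106
  bounce: vy ← 0.64·5.106 = 3.268
Arc 6: start y=0.000, vy=3.268 → t=0.667, apex=0.545, x_land=161.599, impact vy=-3.268
  bounce: vy ← 0.64·3.268 = 2.091

1 5.652 47.256 58.898
2 3.975 19.356 100.318
3 2.544 7.928 126.827
4 1.628 3.247 143.792
5 1.042 1.330 154.650
6 0.667 0.545 161.599
final: 161.599 2.091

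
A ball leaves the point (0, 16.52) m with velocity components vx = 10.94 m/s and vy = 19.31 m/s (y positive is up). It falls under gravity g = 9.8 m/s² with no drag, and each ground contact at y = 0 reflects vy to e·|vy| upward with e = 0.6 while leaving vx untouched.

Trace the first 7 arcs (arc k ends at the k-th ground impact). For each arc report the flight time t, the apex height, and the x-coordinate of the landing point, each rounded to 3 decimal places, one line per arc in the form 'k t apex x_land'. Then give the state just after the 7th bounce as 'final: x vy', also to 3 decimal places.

Arc 1: start y=16.520, vy=19.310 → t=4.664, apex=35.544, x_land=51.021, impact vy=-26.394
  bounce: vy ← 0.6·26.394 = 15.837
Arc 2: start y=0.000, vy=15.837 → t=3.232, apex=12.796, x_land=86.379, impact vy=-15.837
  bounce: vy ← 0.6·15.837 = 9.502
Arc 3: start y=0.000, vy=9.502 → t=1.939, apex=4.607, x_land=107.594, impact vy=-9.502
  bounce: vy ← 0.6·9.502 = 5.701
Arc 4: start y=0.000, vy=5.701 → t=1.164, apex=1.658, x_land=120.322, impact vy=-5.701
  bounce: vy ← 0.6·5.701 = 3.421
Arc 5: start y=0.000, vy=3.421 → t=0.698, apex=0.597, x_land=127.960, impact vy=-3.421
  bounce: vy ← 0.6·3.421 = 2.052
Arc 6: start y=0.000, vy=2.052 → t=0.419, apex=0.215, x_land=132.542, impact vy=-2.052
  bounce: vy ← 0.6·2.052 = 1.231
Arc 7: start y=0.000, vy=1.231 → t=0.251, apex=0.077, x_land=135.292, impact vy=-1.231
  bounce: vy ← 0.6·1.231 = 0.739

1 4.664 35.544 51.021
2 3.232 12.796 86.379
3 1.939 4.607 107.594
4 1.164 1.658 120.322
5 0.698 0.597 127.960
6 0.419 0.215 132.542
7 0.251 0.077 135.292
final: 135.292 0.739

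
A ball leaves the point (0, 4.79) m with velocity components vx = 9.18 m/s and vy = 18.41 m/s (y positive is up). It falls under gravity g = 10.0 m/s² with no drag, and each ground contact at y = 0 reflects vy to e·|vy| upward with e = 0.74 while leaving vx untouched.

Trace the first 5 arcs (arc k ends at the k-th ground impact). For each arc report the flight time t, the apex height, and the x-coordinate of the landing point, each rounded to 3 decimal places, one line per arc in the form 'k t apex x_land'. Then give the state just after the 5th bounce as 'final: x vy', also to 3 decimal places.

Arc 1: start y=4.790, vy=18.410 → t=3.926, apex=21.736, x_land=36.041, impact vy=-20.850
  bounce: vy ← 0.74·20.850 = 15.429
Arc 2: start y=0.000, vy=15.429 → t=3.086, apex=11.903, x_land=64.369, impact vy=-15.429
  bounce: vy ← 0.74·15.429 = 11.418
Arc 3: start y=0.000, vy=11.418 → t=2.284, apex=6.518, x_land=85.331, impact vy=-11.418
  bounce: vy ← 0.74·11.418 = 8.449
Arc 4: start y=0.000, vy=8.449 → t=1.690, apex=3.569, x_land=100.844, impact vy=-8.449
  bounce: vy ← 0.74·8.449 = 6.252
Arc 5: start y=0.000, vy=6.252 → t=1.250, apex=1.955, x_land=112.323, impact vy=-6.252
  bounce: vy ← 0.74·6.252 = 4.627

1 3.926 21.736 36.041
2 3.086 11.903 64.369
3 2.284 6.518 85.331
4 1.690 3.569 100.844
5 1.250 1.955 112.323
final: 112.323 4.627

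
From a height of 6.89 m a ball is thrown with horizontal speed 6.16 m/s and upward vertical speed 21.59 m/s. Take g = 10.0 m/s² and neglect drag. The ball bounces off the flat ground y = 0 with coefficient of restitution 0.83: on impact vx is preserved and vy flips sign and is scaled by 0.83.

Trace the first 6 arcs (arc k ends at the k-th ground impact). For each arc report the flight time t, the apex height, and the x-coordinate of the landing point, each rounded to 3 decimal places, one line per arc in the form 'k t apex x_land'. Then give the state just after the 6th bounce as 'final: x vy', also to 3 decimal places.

Arc 1: start y=6.890, vy=21.590 → t=4.616, apex=30.196, x_land=28.438, impact vy=-24.575
  bounce: vy ← 0.83·24.575 = 20.397
Arc 2: start y=0.000, vy=20.397 → t=4.079, apex=20.802, x_land=53.567, impact vy=-20.397
  bounce: vy ← 0.83·20.397 = 16.930
Arc 3: start y=0.000, vy=16.930 → t=3.386, apex=14.331, x_land=74.424, impact vy=-16.930
  bounce: vy ← 0.83·16.930 = 14.052
Arc 4: start y=0.000, vy=14.052 → t=2.810, apex=9.872, x_land=91.736, impact vy=-14.052
  bounce: vy ← 0.83·14.052 = 11.663
Arc 5: start y=0.000, vy=11.663 → t=2.333, apex=6.801, x_land=106.105, impact vy=-11.663
  bounce: vy ← 0.83·11.663 = 9.680
Arc 6: start y=0.000, vy=9.680 → t=1.936, apex=4.685, x_land=118.031, impact vy=-9.680
  bounce: vy ← 0.83·9.680 = 8.035

1 4.616 30.196 28.438
2 4.079 20.802 53.567
3 3.386 14.331 74.424
4 2.810 9.872 91.736
5 2.333 6.801 106.105
6 1.936 4.685 118.031
final: 118.031 8.035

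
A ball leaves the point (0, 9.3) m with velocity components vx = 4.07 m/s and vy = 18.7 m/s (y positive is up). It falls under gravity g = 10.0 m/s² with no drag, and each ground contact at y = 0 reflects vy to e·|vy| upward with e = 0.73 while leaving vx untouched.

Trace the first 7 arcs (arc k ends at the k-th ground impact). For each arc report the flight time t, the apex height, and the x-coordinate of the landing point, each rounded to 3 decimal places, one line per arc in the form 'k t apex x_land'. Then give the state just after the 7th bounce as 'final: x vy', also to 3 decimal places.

1 4.184 26.785 17.031
2 3.379 14.273 30.784
3 2.467 7.606 40.824
4 1.801 4.053 48.153
5 1.315 2.160 53.503
6 0.960 1.151 57.409
7 0.701 0.613 60.260
final: 60.260 2.557

Arc 1: start y=9.300, vy=18.700 → t=4.184, apex=26.785, x_land=17.031, impact vy=-23.145
  bounce: vy ← 0.73·23.145 = 16.896
Arc 2: start y=0.000, vy=16.896 → t=3.379, apex=14.273, x_land=30.784, impact vy=-16.896
  bounce: vy ← 0.73·16.896 = 12.334
Arc 3: start y=0.000, vy=12.334 → t=2.467, apex=7.606, x_land=40.824, impact vy=-12.334
  bounce: vy ← 0.73·12.334 = 9.004
Arc 4: start y=0.000, vy=9.004 → t=1.801, apex=4.053, x_land=48.153, impact vy=-9.004
  bounce: vy ← 0.73·9.004 = 6.573
Arc 5: start y=0.000, vy=6.573 → t=1.315, apex=2.160, x_land=53.503, impact vy=-6.573
  bounce: vy ← 0.73·6.573 = 4.798
Arc 6: start y=0.000, vy=4.798 → t=0.960, apex=1.151, x_land=57.409, impact vy=-4.798
  bounce: vy ← 0.73·4.798 = 3.503
Arc 7: start y=0.000, vy=3.503 → t=0.701, apex=0.613, x_land=60.260, impact vy=-3.503
  bounce: vy ← 0.73·3.503 = 2.557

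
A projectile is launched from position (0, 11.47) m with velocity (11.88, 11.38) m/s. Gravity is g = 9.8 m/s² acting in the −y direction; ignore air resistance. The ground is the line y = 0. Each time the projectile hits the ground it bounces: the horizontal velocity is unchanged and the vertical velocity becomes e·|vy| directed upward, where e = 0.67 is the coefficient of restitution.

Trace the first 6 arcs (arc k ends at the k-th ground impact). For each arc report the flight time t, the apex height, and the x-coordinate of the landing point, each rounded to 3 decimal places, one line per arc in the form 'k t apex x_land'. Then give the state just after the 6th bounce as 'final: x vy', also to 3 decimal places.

1 3.082 18.077 36.614
2 2.574 8.115 67.191
3 1.724 3.643 87.677
4 1.155 1.635 101.403
5 0.774 0.734 110.599
6 0.519 0.330 116.761
final: 116.761 1.703

Arc 1: start y=11.470, vy=11.380 → t=3.082, apex=18.077, x_land=36.614, impact vy=-18.823
  bounce: vy ← 0.67·18.823 = 12.612
Arc 2: start y=0.000, vy=12.612 → t=2.574, apex=8.115, x_land=67.191, impact vy=-12.612
  bounce: vy ← 0.67·12.612 = 8.450
Arc 3: start y=0.000, vy=8.450 → t=1.724, apex=3.643, x_land=87.677, impact vy=-8.450
  bounce: vy ← 0.67·8.450 = 5.661
Arc 4: start y=0.000, vy=5.661 → t=1.155, apex=1.635, x_land=101.403, impact vy=-5.661
  bounce: vy ← 0.67·5.661 = 3.793
Arc 5: start y=0.000, vy=3.793 → t=0.774, apex=0.734, x_land=110.599, impact vy=-3.793
  bounce: vy ← 0.67·3.793 = 2.541
Arc 6: start y=0.000, vy=2.541 → t=0.519, apex=0.330, x_land=116.761, impact vy=-2.541
  bounce: vy ← 0.67·2.541 = 1.703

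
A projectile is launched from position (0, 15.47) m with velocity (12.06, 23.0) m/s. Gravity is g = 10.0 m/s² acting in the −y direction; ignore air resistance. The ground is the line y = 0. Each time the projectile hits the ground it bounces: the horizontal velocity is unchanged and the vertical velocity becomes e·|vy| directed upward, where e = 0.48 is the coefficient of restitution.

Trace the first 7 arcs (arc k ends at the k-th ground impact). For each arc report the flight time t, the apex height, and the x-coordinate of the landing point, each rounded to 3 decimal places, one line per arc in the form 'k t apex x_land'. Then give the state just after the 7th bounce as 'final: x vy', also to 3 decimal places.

Arc 1: start y=15.470, vy=23.000 → t=5.196, apex=41.920, x_land=62.658, impact vy=-28.955
  bounce: vy ← 0.48·28.955 = 13.898
Arc 2: start y=0.000, vy=13.898 → t=2.780, apex=9.658, x_land=96.181, impact vy=-13.898
  bounce: vy ← 0.48·13.898 = 6.671
Arc 3: start y=0.000, vy=6.671 → t=1.334, apex=2.225, x_land=112.272, impact vy=-6.671
  bounce: vy ← 0.48·6.671 = 3.202
Arc 4: start y=0.000, vy=3.202 → t=0.640, apex=0.513, x_land=119.996, impact vy=-3.202
  bounce: vy ← 0.48·3.202 = 1.537
Arc 5: start y=0.000, vy=1.537 → t=0.307, apex=0.118, x_land=123.703, impact vy=-1.537
  bounce: vy ← 0.48·1.537 = 0.738
Arc 6: start y=0.000, vy=0.738 → t=0.148, apex=0.027, x_land=125.483, impact vy=-0.738
  bounce: vy ← 0.48·0.738 = 0.354
Arc 7: start y=0.000, vy=0.354 → t=0.071, apex=0.006, x_land=126.337, impact vy=-0.354
  bounce: vy ← 0.48·0.354 = 0.170

1 5.196 41.920 62.658
2 2.780 9.658 96.181
3 1.334 2.225 112.272
4 0.640 0.513 119.996
5 0.307 0.118 123.703
6 0.148 0.027 125.483
7 0.071 0.006 126.337
final: 126.337 0.170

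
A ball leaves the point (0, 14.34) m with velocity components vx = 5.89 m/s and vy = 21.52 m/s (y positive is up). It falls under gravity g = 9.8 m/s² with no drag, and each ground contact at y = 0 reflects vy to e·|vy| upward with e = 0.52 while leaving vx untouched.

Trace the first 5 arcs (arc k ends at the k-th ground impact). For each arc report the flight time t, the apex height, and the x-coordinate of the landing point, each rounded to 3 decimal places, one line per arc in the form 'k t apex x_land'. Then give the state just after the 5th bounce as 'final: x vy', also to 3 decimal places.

Arc 1: start y=14.340, vy=21.520 → t=4.980, apex=37.968, x_land=29.330, impact vy=-27.280
  bounce: vy ← 0.52·27.280 = 14.185
Arc 2: start y=0.000, vy=14.185 → t=2.895, apex=10.267, x_land=46.381, impact vy=-14.185
  bounce: vy ← 0.52·14.185 = 7.376
Arc 3: start y=0.000, vy=7.376 → t=1.505, apex=2.776, x_land=55.248, impact vy=-7.376
  bounce: vy ← 0.52·7.376 = 3.836
Arc 4: start y=0.000, vy=3.836 → t=0.783, apex=0.751, x_land=59.858, impact vy=-3.836
  bounce: vy ← 0.52·3.836 = 1.995
Arc 5: start y=0.000, vy=1.995 → t=0.407, apex=0.203, x_land=62.256, impact vy=-1.995
  bounce: vy ← 0.52·1.995 = 1.037

1 4.980 37.968 29.330
2 2.895 10.267 46.381
3 1.505 2.776 55.248
4 0.783 0.751 59.858
5 0.407 0.203 62.256
final: 62.256 1.037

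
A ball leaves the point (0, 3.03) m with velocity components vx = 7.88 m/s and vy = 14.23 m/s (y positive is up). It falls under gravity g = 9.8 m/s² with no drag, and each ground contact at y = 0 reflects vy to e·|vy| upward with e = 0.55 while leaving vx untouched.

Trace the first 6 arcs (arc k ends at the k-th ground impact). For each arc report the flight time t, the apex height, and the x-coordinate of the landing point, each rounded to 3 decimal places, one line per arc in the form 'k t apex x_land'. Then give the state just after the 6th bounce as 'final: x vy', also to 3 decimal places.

1 3.103 13.361 24.454
2 1.816 4.042 38.768
3 0.999 1.223 46.640
4 0.549 0.370 50.970
5 0.302 0.112 53.351
6 0.166 0.034 54.661
final: 54.661 0.448

Arc 1: start y=3.030, vy=14.230 → t=3.103, apex=13.361, x_land=24.454, impact vy=-16.183
  bounce: vy ← 0.55·16.183 = 8.901
Arc 2: start y=0.000, vy=8.901 → t=1.816, apex=4.042, x_land=38.768, impact vy=-8.901
  bounce: vy ← 0.55·8.901 = 4.895
Arc 3: start y=0.000, vy=4.895 → t=0.999, apex=1.223, x_land=46.640, impact vy=-4.895
  bounce: vy ← 0.55·4.895 = 2.692
Arc 4: start y=0.000, vy=2.692 → t=0.549, apex=0.370, x_land=50.970, impact vy=-2.692
  bounce: vy ← 0.55·2.692 = 1.481
Arc 5: start y=0.000, vy=1.481 → t=0.302, apex=0.112, x_land=53.351, impact vy=-1.481
  bounce: vy ← 0.55·1.481 = 0.814
Arc 6: start y=0.000, vy=0.814 → t=0.166, apex=0.034, x_land=54.661, impact vy=-0.814
  bounce: vy ← 0.55·0.814 = 0.448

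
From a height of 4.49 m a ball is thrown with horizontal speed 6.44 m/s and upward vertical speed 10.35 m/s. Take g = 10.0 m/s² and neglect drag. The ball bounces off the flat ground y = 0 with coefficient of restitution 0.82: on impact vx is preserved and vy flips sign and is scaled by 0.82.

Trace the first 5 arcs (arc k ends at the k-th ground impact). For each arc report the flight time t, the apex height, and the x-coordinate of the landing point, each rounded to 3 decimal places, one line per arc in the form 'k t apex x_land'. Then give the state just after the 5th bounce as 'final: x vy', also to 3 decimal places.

1 2.438 9.846 15.703
2 2.301 6.621 30.524
3 1.887 4.452 42.677
4 1.547 2.993 52.642
5 1.269 2.013 60.814
final: 60.814 5.203

Arc 1: start y=4.490, vy=10.350 → t=2.438, apex=9.846, x_land=15.703, impact vy=-14.033
  bounce: vy ← 0.82·14.033 = 11.507
Arc 2: start y=0.000, vy=11.507 → t=2.301, apex=6.621, x_land=30.524, impact vy=-11.507
  bounce: vy ← 0.82·11.507 = 9.436
Arc 3: start y=0.000, vy=9.436 → t=1.887, apex=4.452, x_land=42.677, impact vy=-9.436
  bounce: vy ← 0.82·9.436 = 7.737
Arc 4: start y=0.000, vy=7.737 → t=1.547, apex=2.993, x_land=52.642, impact vy=-7.737
  bounce: vy ← 0.82·7.737 = 6.345
Arc 5: start y=0.000, vy=6.345 → t=1.269, apex=2.013, x_land=60.814, impact vy=-6.345
  bounce: vy ← 0.82·6.345 = 5.203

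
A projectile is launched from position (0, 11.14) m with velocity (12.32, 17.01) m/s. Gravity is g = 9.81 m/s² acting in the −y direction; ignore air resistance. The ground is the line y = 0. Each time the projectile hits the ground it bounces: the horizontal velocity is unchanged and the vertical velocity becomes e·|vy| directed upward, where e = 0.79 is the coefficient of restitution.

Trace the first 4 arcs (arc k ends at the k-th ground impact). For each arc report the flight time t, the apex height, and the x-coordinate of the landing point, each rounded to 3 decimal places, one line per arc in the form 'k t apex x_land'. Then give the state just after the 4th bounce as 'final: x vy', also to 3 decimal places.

Arc 1: start y=11.140, vy=17.010 → t=4.031, apex=25.887, x_land=49.665, impact vy=-22.537
  bounce: vy ← 0.79·22.537 = 17.804
Arc 2: start y=0.000, vy=17.804 → t=3.630, apex=16.156, x_land=94.384, impact vy=-17.804
  bounce: vy ← 0.79·17.804 = 14.065
Arc 3: start y=0.000, vy=14.065 → t=2.868, apex=10.083, x_land=129.712, impact vy=-14.065
  bounce: vy ← 0.79·14.065 = 11.112
Arc 4: start y=0.000, vy=11.112 → t=2.265, apex=6.293, x_land=157.621, impact vy=-11.112
  bounce: vy ← 0.79·11.112 = 8.778

1 4.031 25.887 49.665
2 3.630 16.156 94.384
3 2.868 10.083 129.712
4 2.265 6.293 157.621
final: 157.621 8.778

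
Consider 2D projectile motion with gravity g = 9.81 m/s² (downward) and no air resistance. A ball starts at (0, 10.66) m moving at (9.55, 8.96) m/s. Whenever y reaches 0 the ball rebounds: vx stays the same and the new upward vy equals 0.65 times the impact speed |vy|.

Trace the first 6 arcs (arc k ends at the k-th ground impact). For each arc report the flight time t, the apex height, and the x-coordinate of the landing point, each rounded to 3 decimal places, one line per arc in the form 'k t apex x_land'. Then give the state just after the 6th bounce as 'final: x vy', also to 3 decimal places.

Arc 1: start y=10.660, vy=8.960 → t=2.648, apex=14.752, x_land=25.284, impact vy=-17.013
  bounce: vy ← 0.65·17.013 = 11.058
Arc 2: start y=0.000, vy=11.058 → t=2.254, apex=6.233, x_land=46.815, impact vy=-11.058
  bounce: vy ← 0.65·11.058 = 7.188
Arc 3: start y=0.000, vy=7.188 → t=1.465, apex=2.633, x_land=60.809, impact vy=-7.188
  bounce: vy ← 0.65·7.188 = 4.672
Arc 4: start y=0.000, vy=4.672 → t=0.953, apex=1.113, x_land=69.906, impact vy=-4.672
  bounce: vy ← 0.65·4.672 = 3.037
Arc 5: start y=0.000, vy=3.037 → t=0.619, apex=0.470, x_land=75.819, impact vy=-3.037
  bounce: vy ← 0.65·3.037 = 1.974
Arc 6: start y=0.000, vy=1.974 → t=0.402, apex=0.199, x_land=79.662, impact vy=-1.974
  bounce: vy ← 0.65·1.974 = 1.283

1 2.648 14.752 25.284
2 2.254 6.233 46.815
3 1.465 2.633 60.809
4 0.953 1.113 69.906
5 0.619 0.470 75.819
6 0.402 0.199 79.662
final: 79.662 1.283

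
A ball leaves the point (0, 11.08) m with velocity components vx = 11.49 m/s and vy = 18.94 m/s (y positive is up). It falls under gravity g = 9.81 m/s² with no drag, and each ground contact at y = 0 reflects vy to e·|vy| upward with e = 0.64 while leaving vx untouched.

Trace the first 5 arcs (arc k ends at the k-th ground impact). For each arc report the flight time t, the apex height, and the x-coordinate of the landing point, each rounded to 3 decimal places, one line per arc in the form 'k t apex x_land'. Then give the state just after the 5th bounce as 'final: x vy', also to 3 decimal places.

1 4.377 29.364 50.296
2 3.132 12.027 86.281
3 2.004 4.926 109.311
4 1.283 2.018 124.050
5 0.821 0.827 133.483
final: 133.483 2.577

Arc 1: start y=11.080, vy=18.940 → t=4.377, apex=29.364, x_land=50.296, impact vy=-24.002
  bounce: vy ← 0.64·24.002 = 15.362
Arc 2: start y=0.000, vy=15.362 → t=3.132, apex=12.027, x_land=86.281, impact vy=-15.362
  bounce: vy ← 0.64·15.362 = 9.831
Arc 3: start y=0.000, vy=9.831 → t=2.004, apex=4.926, x_land=109.311, impact vy=-9.831
  bounce: vy ← 0.64·9.831 = 6.292
Arc 4: start y=0.000, vy=6.292 → t=1.283, apex=2.018, x_land=124.050, impact vy=-6.292
  bounce: vy ← 0.64·6.292 = 4.027
Arc 5: start y=0.000, vy=4.027 → t=0.821, apex=0.827, x_land=133.483, impact vy=-4.027
  bounce: vy ← 0.64·4.027 = 2.577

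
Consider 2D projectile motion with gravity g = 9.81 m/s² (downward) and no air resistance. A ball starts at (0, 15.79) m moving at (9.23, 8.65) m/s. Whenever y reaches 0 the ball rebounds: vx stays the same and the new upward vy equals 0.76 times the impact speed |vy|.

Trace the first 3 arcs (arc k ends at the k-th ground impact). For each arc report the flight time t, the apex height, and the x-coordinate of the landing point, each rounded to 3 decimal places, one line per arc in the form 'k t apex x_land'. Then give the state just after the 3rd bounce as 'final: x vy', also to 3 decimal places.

Arc 1: start y=15.790, vy=8.650 → t=2.881, apex=19.604, x_land=26.591, impact vy=-19.612
  bounce: vy ← 0.76·19.612 = 14.905
Arc 2: start y=0.000, vy=14.905 → t=3.039, apex=11.323, x_land=54.638, impact vy=-14.905
  bounce: vy ← 0.76·14.905 = 11.328
Arc 3: start y=0.000, vy=11.328 → t=2.309, apex=6.540, x_land=75.954, impact vy=-11.328
  bounce: vy ← 0.76·11.328 = 8.609

1 2.881 19.604 26.591
2 3.039 11.323 54.638
3 2.309 6.540 75.954
final: 75.954 8.609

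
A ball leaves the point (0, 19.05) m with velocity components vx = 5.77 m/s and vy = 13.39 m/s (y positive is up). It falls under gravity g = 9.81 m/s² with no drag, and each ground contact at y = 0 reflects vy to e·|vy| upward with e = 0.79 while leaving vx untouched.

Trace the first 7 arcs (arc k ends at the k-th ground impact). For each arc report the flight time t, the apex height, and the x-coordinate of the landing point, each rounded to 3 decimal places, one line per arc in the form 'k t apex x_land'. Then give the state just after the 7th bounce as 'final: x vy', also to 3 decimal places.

1 3.762 28.188 21.708
2 3.788 17.592 43.563
3 2.992 10.979 60.828
4 2.364 6.852 74.468
5 1.867 4.276 85.243
6 1.475 2.669 93.755
7 1.165 1.666 100.480
final: 100.480 4.516

Arc 1: start y=19.050, vy=13.390 → t=3.762, apex=28.188, x_land=21.708, impact vy=-23.517
  bounce: vy ← 0.79·23.517 = 18.578
Arc 2: start y=0.000, vy=18.578 → t=3.788, apex=17.592, x_land=43.563, impact vy=-18.578
  bounce: vy ← 0.79·18.578 = 14.677
Arc 3: start y=0.000, vy=14.677 → t=2.992, apex=10.979, x_land=60.828, impact vy=-14.677
  bounce: vy ← 0.79·14.677 = 11.595
Arc 4: start y=0.000, vy=11.595 → t=2.364, apex=6.852, x_land=74.468, impact vy=-11.595
  bounce: vy ← 0.79·11.595 = 9.160
Arc 5: start y=0.000, vy=9.160 → t=1.867, apex=4.276, x_land=85.243, impact vy=-9.160
  bounce: vy ← 0.79·9.160 = 7.236
Arc 6: start y=0.000, vy=7.236 → t=1.475, apex=2.669, x_land=93.755, impact vy=-7.236
  bounce: vy ← 0.79·7.236 = 5.717
Arc 7: start y=0.000, vy=5.717 → t=1.165, apex=1.666, x_land=100.480, impact vy=-5.717
  bounce: vy ← 0.79·5.717 = 4.516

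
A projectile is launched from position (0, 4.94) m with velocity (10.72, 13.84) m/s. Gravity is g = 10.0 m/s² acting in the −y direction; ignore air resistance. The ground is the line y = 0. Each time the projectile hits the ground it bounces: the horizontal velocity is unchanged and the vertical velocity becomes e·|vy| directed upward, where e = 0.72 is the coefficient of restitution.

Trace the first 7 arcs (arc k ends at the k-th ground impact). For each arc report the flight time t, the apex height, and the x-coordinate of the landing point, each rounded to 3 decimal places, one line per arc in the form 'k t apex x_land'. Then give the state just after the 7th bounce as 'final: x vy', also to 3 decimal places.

1 3.088 14.517 33.103
2 2.454 7.526 59.406
3 1.767 3.901 78.345
4 1.272 2.022 91.981
5 0.916 1.048 101.799
6 0.659 0.544 108.867
7 0.475 0.282 113.957
final: 113.957 1.709

Arc 1: start y=4.940, vy=13.840 → t=3.088, apex=14.517, x_land=33.103, impact vy=-17.040
  bounce: vy ← 0.72·17.040 = 12.268
Arc 2: start y=0.000, vy=12.268 → t=2.454, apex=7.526, x_land=59.406, impact vy=-12.268
  bounce: vy ← 0.72·12.268 = 8.833
Arc 3: start y=0.000, vy=8.833 → t=1.767, apex=3.901, x_land=78.345, impact vy=-8.833
  bounce: vy ← 0.72·8.833 = 6.360
Arc 4: start y=0.000, vy=6.360 → t=1.272, apex=2.022, x_land=91.981, impact vy=-6.360
  bounce: vy ← 0.72·6.360 = 4.579
Arc 5: start y=0.000, vy=4.579 → t=0.916, apex=1.048, x_land=101.799, impact vy=-4.579
  bounce: vy ← 0.72·4.579 = 3.297
Arc 6: start y=0.000, vy=3.297 → t=0.659, apex=0.544, x_land=108.867, impact vy=-3.297
  bounce: vy ← 0.72·3.297 = 2.374
Arc 7: start y=0.000, vy=2.374 → t=0.475, apex=0.282, x_land=113.957, impact vy=-2.374
  bounce: vy ← 0.72·2.374 = 1.709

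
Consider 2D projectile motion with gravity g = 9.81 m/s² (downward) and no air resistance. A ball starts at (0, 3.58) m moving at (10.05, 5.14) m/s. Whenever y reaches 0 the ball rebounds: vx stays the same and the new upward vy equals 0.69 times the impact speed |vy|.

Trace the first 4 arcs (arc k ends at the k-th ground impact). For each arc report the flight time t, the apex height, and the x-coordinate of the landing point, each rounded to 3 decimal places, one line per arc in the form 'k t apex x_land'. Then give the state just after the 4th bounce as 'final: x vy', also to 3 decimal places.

Arc 1: start y=3.580, vy=5.140 → t=1.526, apex=4.927, x_land=15.338, impact vy=-9.832
  bounce: vy ← 0.69·9.832 = 6.784
Arc 2: start y=0.000, vy=6.784 → t=1.383, apex=2.346, x_land=29.237, impact vy=-6.784
  bounce: vy ← 0.69·6.784 = 4.681
Arc 3: start y=0.000, vy=4.681 → t=0.954, apex=1.117, x_land=38.828, impact vy=-4.681
  bounce: vy ← 0.69·4.681 = 3.230
Arc 4: start y=0.000, vy=3.230 → t=0.658, apex=0.532, x_land=45.445, impact vy=-3.230
  bounce: vy ← 0.69·3.230 = 2.229

1 1.526 4.927 15.338
2 1.383 2.346 29.237
3 0.954 1.117 38.828
4 0.658 0.532 45.445
final: 45.445 2.229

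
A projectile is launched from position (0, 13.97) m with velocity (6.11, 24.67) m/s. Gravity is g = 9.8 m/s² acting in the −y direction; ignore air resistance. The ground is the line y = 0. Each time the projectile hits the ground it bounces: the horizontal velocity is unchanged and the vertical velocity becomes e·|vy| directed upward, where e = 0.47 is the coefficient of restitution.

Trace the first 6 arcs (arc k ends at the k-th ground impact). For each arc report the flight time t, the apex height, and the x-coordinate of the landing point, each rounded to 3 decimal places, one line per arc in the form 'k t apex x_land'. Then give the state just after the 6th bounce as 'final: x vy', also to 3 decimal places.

1 5.549 45.021 33.902
2 2.849 9.945 51.311
3 1.339 2.197 59.493
4 0.629 0.485 63.339
5 0.296 0.107 65.146
6 0.139 0.024 65.996
final: 65.996 0.320

Arc 1: start y=13.970, vy=24.670 → t=5.549, apex=45.021, x_land=33.902, impact vy=-29.706
  bounce: vy ← 0.47·29.706 = 13.962
Arc 2: start y=0.000, vy=13.962 → t=2.849, apex=9.945, x_land=51.311, impact vy=-13.962
  bounce: vy ← 0.47·13.962 = 6.562
Arc 3: start y=0.000, vy=6.562 → t=1.339, apex=2.197, x_land=59.493, impact vy=-6.562
  bounce: vy ← 0.47·6.562 = 3.084
Arc 4: start y=0.000, vy=3.084 → t=0.629, apex=0.485, x_land=63.339, impact vy=-3.084
  bounce: vy ← 0.47·3.084 = 1.450
Arc 5: start y=0.000, vy=1.450 → t=0.296, apex=0.107, x_land=65.146, impact vy=-1.450
  bounce: vy ← 0.47·1.450 = 0.681
Arc 6: start y=0.000, vy=0.681 → t=0.139, apex=0.024, x_land=65.996, impact vy=-0.681
  bounce: vy ← 0.47·0.681 = 0.320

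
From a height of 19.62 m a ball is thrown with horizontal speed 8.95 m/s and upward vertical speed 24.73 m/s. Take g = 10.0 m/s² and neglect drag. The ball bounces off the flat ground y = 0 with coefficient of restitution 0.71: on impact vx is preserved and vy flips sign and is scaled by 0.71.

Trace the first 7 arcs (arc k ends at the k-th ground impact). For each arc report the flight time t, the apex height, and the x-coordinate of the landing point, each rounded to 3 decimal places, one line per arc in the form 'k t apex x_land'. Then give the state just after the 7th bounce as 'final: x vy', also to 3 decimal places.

Arc 1: start y=19.620, vy=24.730 → t=5.642, apex=50.199, x_land=50.492, impact vy=-31.686
  bounce: vy ← 0.71·31.686 = 22.497
Arc 2: start y=0.000, vy=22.497 → t=4.499, apex=25.305, x_land=90.761, impact vy=-22.497
  bounce: vy ← 0.71·22.497 = 15.973
Arc 3: start y=0.000, vy=15.973 → t=3.195, apex=12.756, x_land=119.352, impact vy=-15.973
  bounce: vy ← 0.71·15.973 = 11.341
Arc 4: start y=0.000, vy=11.341 → t=2.268, apex=6.430, x_land=139.652, impact vy=-11.341
  bounce: vy ← 0.71·11.341 = 8.052
Arc 5: start y=0.000, vy=8.052 → t=1.610, apex=3.242, x_land=154.065, impact vy=-8.052
  bounce: vy ← 0.71·8.052 = 5.717
Arc 6: start y=0.000, vy=5.717 → t=1.143, apex=1.634, x_land=164.298, impact vy=-5.717
  bounce: vy ← 0.71·5.717 = 4.059
Arc 7: start y=0.000, vy=4.059 → t=0.812, apex=0.824, x_land=171.563, impact vy=-4.059
  bounce: vy ← 0.71·4.059 = 2.882

1 5.642 50.199 50.492
2 4.499 25.305 90.761
3 3.195 12.756 119.352
4 2.268 6.430 139.652
5 1.610 3.242 154.065
6 1.143 1.634 164.298
7 0.812 0.824 171.563
final: 171.563 2.882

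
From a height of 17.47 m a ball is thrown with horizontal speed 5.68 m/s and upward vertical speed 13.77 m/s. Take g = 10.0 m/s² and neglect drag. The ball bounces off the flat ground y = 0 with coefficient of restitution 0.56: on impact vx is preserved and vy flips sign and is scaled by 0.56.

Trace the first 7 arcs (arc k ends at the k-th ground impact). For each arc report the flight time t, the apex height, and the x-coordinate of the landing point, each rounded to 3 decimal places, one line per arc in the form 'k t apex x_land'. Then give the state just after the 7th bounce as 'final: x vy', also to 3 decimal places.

1 3.699 26.951 21.008
2 2.600 8.452 35.778
3 1.456 2.650 44.049
4 0.815 0.831 48.681
5 0.457 0.261 51.274
6 0.256 0.082 52.727
7 0.143 0.026 53.540
final: 53.540 0.401

Arc 1: start y=17.470, vy=13.770 → t=3.699, apex=26.951, x_land=21.008, impact vy=-23.217
  bounce: vy ← 0.56·23.217 = 13.001
Arc 2: start y=0.000, vy=13.001 → t=2.600, apex=8.452, x_land=35.778, impact vy=-13.001
  bounce: vy ← 0.56·13.001 = 7.281
Arc 3: start y=0.000, vy=7.281 → t=1.456, apex=2.650, x_land=44.049, impact vy=-7.281
  bounce: vy ← 0.56·7.281 = 4.077
Arc 4: start y=0.000, vy=4.077 → t=0.815, apex=0.831, x_land=48.681, impact vy=-4.077
  bounce: vy ← 0.56·4.077 = 2.283
Arc 5: start y=0.000, vy=2.283 → t=0.457, apex=0.261, x_land=51.274, impact vy=-2.283
  bounce: vy ← 0.56·2.283 = 1.279
Arc 6: start y=0.000, vy=1.279 → t=0.256, apex=0.082, x_land=52.727, impact vy=-1.279
  bounce: vy ← 0.56·1.279 = 0.716
Arc 7: start y=0.000, vy=0.716 → t=0.143, apex=0.026, x_land=53.540, impact vy=-0.716
  bounce: vy ← 0.56·0.716 = 0.401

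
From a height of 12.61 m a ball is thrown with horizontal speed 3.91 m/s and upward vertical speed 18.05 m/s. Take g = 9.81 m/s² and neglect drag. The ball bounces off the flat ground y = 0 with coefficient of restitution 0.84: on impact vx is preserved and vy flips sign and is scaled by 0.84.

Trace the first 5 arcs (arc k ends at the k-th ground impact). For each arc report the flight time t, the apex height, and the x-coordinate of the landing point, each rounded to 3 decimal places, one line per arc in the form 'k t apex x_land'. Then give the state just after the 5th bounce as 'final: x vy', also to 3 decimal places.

Arc 1: start y=12.610, vy=18.050 → t=4.281, apex=29.216, x_land=16.737, impact vy=-23.942
  bounce: vy ← 0.84·23.942 = 20.111
Arc 2: start y=0.000, vy=20.111 → t=4.100, apex=20.615, x_land=32.768, impact vy=-20.111
  bounce: vy ← 0.84·20.111 = 16.893
Arc 3: start y=0.000, vy=16.893 → t=3.444, apex=14.546, x_land=46.235, impact vy=-16.893
  bounce: vy ← 0.84·16.893 = 14.190
Arc 4: start y=0.000, vy=14.190 → t=2.893, apex=10.263, x_land=57.547, impact vy=-14.190
  bounce: vy ← 0.84·14.190 = 11.920
Arc 5: start y=0.000, vy=11.920 → t=2.430, apex=7.242, x_land=67.049, impact vy=-11.920
  bounce: vy ← 0.84·11.920 = 10.013

1 4.281 29.216 16.737
2 4.100 20.615 32.768
3 3.444 14.546 46.235
4 2.893 10.263 57.547
5 2.430 7.242 67.049
final: 67.049 10.013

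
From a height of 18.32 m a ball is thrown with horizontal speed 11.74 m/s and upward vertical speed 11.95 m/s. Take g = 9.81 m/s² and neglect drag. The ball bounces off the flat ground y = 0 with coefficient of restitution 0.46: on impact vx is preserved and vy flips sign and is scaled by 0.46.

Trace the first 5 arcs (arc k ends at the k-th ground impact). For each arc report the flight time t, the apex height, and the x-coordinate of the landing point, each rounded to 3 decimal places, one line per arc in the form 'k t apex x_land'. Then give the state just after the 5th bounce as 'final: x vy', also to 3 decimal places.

1 3.503 25.598 41.121
2 2.102 5.417 65.795
3 0.967 1.146 77.145
4 0.445 0.243 82.366
5 0.205 0.051 84.768
final: 84.768 0.462

Arc 1: start y=18.320, vy=11.950 → t=3.503, apex=25.598, x_land=41.121, impact vy=-22.411
  bounce: vy ← 0.46·22.411 = 10.309
Arc 2: start y=0.000, vy=10.309 → t=2.102, apex=5.417, x_land=65.795, impact vy=-10.309
  bounce: vy ← 0.46·10.309 = 4.742
Arc 3: start y=0.000, vy=4.742 → t=0.967, apex=1.146, x_land=77.145, impact vy=-4.742
  bounce: vy ← 0.46·4.742 = 2.181
Arc 4: start y=0.000, vy=2.181 → t=0.445, apex=0.243, x_land=82.366, impact vy=-2.181
  bounce: vy ← 0.46·2.181 = 1.003
Arc 5: start y=0.000, vy=1.003 → t=0.205, apex=0.051, x_land=84.768, impact vy=-1.003
  bounce: vy ← 0.46·1.003 = 0.462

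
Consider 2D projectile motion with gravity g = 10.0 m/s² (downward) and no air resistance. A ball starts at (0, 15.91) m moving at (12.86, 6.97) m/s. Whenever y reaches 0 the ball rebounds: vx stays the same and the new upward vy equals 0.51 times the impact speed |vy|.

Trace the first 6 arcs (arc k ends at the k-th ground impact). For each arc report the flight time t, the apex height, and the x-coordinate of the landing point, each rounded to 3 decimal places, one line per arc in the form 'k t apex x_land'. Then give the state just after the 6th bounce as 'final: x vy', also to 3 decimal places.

1 2.612 18.339 33.592
2 1.953 4.770 58.714
3 0.996 1.241 71.526
4 0.508 0.323 78.060
5 0.259 0.084 81.392
6 0.132 0.022 83.092
final: 83.092 0.337

Arc 1: start y=15.910, vy=6.970 → t=2.612, apex=18.339, x_land=33.592, impact vy=-19.152
  bounce: vy ← 0.51·19.152 = 9.767
Arc 2: start y=0.000, vy=9.767 → t=1.953, apex=4.770, x_land=58.714, impact vy=-9.767
  bounce: vy ← 0.51·9.767 = 4.981
Arc 3: start y=0.000, vy=4.981 → t=0.996, apex=1.241, x_land=71.526, impact vy=-4.981
  bounce: vy ← 0.51·4.981 = 2.540
Arc 4: start y=0.000, vy=2.540 → t=0.508, apex=0.323, x_land=78.060, impact vy=-2.540
  bounce: vy ← 0.51·2.540 = 1.296
Arc 5: start y=0.000, vy=1.296 → t=0.259, apex=0.084, x_land=81.392, impact vy=-1.296
  bounce: vy ← 0.51·1.296 = 0.661
Arc 6: start y=0.000, vy=0.661 → t=0.132, apex=0.022, x_land=83.092, impact vy=-0.661
  bounce: vy ← 0.51·0.661 = 0.337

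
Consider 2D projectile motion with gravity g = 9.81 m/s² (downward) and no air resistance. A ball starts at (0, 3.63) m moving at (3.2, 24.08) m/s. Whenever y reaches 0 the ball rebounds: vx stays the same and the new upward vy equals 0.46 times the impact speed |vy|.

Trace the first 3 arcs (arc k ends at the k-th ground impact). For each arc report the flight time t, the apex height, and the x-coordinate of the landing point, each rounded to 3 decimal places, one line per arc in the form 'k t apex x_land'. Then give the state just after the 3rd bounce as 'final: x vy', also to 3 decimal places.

Arc 1: start y=3.630, vy=24.080 → t=5.056, apex=33.184, x_land=16.178, impact vy=-25.516
  bounce: vy ← 0.46·25.516 = 11.737
Arc 2: start y=0.000, vy=11.737 → t=2.393, apex=7.022, x_land=23.836, impact vy=-11.737
  bounce: vy ← 0.46·11.737 = 5.399
Arc 3: start y=0.000, vy=5.399 → t=1.101, apex=1.486, x_land=27.358, impact vy=-5.399
  bounce: vy ← 0.46·5.399 = 2.484

1 5.056 33.184 16.178
2 2.393 7.022 23.836
3 1.101 1.486 27.358
final: 27.358 2.484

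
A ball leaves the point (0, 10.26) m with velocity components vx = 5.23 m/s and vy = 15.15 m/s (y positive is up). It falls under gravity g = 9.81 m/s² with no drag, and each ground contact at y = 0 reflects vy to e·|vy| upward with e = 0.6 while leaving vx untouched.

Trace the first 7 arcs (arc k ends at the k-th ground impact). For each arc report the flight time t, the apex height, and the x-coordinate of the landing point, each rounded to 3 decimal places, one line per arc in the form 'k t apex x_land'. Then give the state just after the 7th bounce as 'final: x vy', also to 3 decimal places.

Arc 1: start y=10.260, vy=15.150 → t=3.660, apex=21.958, x_land=19.143, impact vy=-20.756
  bounce: vy ← 0.6·20.756 = 12.454
Arc 2: start y=0.000, vy=12.454 → t=2.539, apex=7.905, x_land=32.422, impact vy=-12.454
  bounce: vy ← 0.6·12.454 = 7.472
Arc 3: start y=0.000, vy=7.472 → t=1.523, apex=2.846, x_land=40.389, impact vy=-7.472
  bounce: vy ← 0.6·7.472 = 4.483
Arc 4: start y=0.000, vy=4.483 → t=0.914, apex=1.024, x_land=45.169, impact vy=-4.483
  bounce: vy ← 0.6·4.483 = 2.690
Arc 5: start y=0.000, vy=2.690 → t=0.548, apex=0.369, x_land=48.038, impact vy=-2.690
  bounce: vy ← 0.6·2.690 = 1.614
Arc 6: start y=0.000, vy=1.614 → t=0.329, apex=0.133, x_land=49.759, impact vy=-1.614
  bounce: vy ← 0.6·1.614 = 0.968
Arc 7: start y=0.000, vy=0.968 → t=0.197, apex=0.048, x_land=50.791, impact vy=-0.968
  bounce: vy ← 0.6·0.968 = 0.581

1 3.660 21.958 19.143
2 2.539 7.905 32.422
3 1.523 2.846 40.389
4 0.914 1.024 45.169
5 0.548 0.369 48.038
6 0.329 0.133 49.759
7 0.197 0.048 50.791
final: 50.791 0.581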